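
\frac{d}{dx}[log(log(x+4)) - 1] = 1/(x*log(x + 4) + 4*log(x + 4))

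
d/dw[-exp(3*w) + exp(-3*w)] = (-3*exp(6*w) - 3)*exp(-3*w)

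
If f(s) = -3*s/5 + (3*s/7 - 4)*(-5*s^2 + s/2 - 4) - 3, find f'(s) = -45*s^2/7 + 283*s/7 - 151/35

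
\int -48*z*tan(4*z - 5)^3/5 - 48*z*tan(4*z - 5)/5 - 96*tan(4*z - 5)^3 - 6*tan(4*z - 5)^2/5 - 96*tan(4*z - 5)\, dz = (-6*z/5 - 12)*tan(4*z - 5)^2 + C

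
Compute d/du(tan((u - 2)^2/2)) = u*tan(u^2/2 - 2*u + 2)^2 + u - 2*tan(u^2/2 - 2*u + 2)^2 - 2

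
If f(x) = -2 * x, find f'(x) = -2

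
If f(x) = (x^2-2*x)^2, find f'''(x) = 24*x - 24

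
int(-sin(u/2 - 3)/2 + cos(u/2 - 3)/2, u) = sqrt(2)*cos(-u/2 + pi/4 + 3) + C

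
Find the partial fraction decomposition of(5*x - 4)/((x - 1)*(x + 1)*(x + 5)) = -29/(24*(x + 5)) + 9/(8*(x + 1)) + 1/(12*(x - 1))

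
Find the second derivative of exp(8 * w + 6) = 64*exp(8*w + 6)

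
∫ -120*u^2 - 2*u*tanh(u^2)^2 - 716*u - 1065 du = -40*u^3 - 359*u^2 - 1065*u + tanh(u^2) + C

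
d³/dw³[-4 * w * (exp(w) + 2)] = -4*w*exp(w) - 12*exp(w)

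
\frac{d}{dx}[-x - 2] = -1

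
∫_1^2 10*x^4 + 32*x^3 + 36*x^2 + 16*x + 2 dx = 292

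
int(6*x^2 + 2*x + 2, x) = 2*x^3 + x^2 + 2*x + C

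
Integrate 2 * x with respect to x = x^2 + C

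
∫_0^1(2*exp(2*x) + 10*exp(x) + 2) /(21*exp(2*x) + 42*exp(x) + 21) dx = -1/21 + 2*E/(7*(1 + E))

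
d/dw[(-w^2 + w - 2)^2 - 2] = 4*w^3 - 6*w^2 + 10*w - 4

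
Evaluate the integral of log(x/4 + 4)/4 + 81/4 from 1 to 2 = -17*log(17/4)/4 + 9*log(9/2)/2 + 20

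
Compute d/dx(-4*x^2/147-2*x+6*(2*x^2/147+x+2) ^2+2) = 32*x^3/7203 + 24*x^2/49 + 1852*x/147 + 22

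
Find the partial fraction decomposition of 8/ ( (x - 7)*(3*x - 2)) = -24/(19*(3*x - 2)) + 8/(19*(x - 7))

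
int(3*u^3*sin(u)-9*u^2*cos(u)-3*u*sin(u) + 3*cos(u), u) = 3*u*(1 - u^2)*cos(u) + C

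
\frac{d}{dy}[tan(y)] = cos(y)^(-2)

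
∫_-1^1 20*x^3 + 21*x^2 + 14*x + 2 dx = 18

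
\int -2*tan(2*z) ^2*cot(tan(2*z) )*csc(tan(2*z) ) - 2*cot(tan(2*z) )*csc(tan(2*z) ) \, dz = csc(tan(2*z)) + C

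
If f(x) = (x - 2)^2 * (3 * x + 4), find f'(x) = 9*x^2 - 16*x - 4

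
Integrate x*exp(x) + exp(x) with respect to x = x*exp(x) + C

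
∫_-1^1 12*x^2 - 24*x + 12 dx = 32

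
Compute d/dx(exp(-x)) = -exp(-x)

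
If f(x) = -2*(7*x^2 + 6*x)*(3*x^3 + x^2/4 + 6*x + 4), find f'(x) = -210*x^4 - 158*x^3 - 261*x^2 - 256*x - 48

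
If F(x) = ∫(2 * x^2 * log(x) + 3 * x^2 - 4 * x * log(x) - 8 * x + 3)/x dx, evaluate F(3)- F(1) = 0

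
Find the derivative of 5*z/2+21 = 5/2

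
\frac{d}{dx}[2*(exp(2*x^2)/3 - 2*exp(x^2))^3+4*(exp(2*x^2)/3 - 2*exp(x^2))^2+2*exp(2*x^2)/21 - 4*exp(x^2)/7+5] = 8*x*exp(6*x^2)/9 - 40*x*exp(5*x^2)/3 + 608*x*exp(4*x^2)/9 - 128*x*exp(3*x^2) + 1352*x*exp(2*x^2)/21 - 8*x*exp(x^2)/7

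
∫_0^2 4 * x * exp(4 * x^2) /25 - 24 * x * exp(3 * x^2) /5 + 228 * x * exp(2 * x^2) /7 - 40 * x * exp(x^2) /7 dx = -20*exp(4)/7 - 1577/350 + exp(8)/7 + (-4*exp(4) + exp(8)/5)^2/2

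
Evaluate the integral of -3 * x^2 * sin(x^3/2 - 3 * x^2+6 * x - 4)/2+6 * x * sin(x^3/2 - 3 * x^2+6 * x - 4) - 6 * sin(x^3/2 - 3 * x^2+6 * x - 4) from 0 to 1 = -cos(4) + cos(1/2)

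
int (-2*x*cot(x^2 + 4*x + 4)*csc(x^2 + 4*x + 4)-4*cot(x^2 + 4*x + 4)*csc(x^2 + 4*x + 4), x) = csc((x + 2)^2) + C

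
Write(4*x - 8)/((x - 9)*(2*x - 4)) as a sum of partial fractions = 2/(x - 9)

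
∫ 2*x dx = x^2 + C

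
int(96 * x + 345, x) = 48*x^2 + 345*x + C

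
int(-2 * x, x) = -x^2 + C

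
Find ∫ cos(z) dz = sin(z) + C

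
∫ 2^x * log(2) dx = 2^x + C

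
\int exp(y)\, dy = exp(y) + C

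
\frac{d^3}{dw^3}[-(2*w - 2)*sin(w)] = 2*w*cos(w) + 6*sin(w) - 2*cos(w)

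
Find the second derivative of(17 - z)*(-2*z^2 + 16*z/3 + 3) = 12*z - 236/3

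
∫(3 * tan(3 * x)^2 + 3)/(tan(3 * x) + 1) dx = log(tan(3*x) + 1) + C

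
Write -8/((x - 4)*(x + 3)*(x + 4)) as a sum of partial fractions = -1/(x + 4) + 8/(7*(x + 3)) - 1/(7*(x - 4))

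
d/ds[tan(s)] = cos(s)^(-2)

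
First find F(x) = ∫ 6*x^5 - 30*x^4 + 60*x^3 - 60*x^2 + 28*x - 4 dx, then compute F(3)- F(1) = 60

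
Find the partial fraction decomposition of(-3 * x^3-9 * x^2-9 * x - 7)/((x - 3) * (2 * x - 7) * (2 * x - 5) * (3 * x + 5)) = 6/(775*(3*x + 5)) - 1061/(100*(2*x - 5)) - 2219/(124*(2*x - 7)) + 14/(x - 3)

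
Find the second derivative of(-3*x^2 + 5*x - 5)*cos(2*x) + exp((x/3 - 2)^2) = 4*x^2*exp(x^2/9 - 4*x/3 + 4)/81 + 12*x^2*cos(2*x) - 16*x*exp(x^2/9 - 4*x/3 + 4)/27 + 24*x*sin(2*x) - 20*x*cos(2*x) + 2*exp(x^2/9 - 4*x/3 + 4) - 20*sin(2*x) + 14*cos(2*x)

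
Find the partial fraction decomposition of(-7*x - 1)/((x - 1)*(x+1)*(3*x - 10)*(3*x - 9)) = -219/(91*(3*x - 10)) - 1/(52*(x + 1)) - 2/(21*(x - 1)) + 11/(12*(x - 3))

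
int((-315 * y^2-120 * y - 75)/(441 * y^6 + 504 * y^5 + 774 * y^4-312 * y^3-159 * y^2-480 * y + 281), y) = acot(21*y^3/5 + 12*y^2/5 + 3*y - 16/5) + C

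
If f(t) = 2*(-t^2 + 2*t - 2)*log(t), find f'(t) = (-4*t^2*log(t) - 2*t^2 + 4*t*log(t) + 4*t - 4)/t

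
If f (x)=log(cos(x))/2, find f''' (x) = -sin(x)/cos(x)^3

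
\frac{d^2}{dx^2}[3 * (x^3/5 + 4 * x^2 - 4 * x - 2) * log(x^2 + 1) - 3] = (18*x^5*log(x^2 + 1) + 30*x^5 + 120*x^4*log(x^2 + 1) + 360*x^4 + 36*x^3*log(x^2 + 1) - 78*x^3 + 240*x^2*log(x^2 + 1) + 660*x^2 + 18*x*log(x^2 + 1) - 360*x + 120*log(x^2 + 1) - 60)/(5*x^4 + 10*x^2 + 5)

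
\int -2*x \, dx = -x^2 + C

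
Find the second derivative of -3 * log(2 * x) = 3/x^2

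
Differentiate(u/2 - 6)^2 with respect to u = u/2 - 6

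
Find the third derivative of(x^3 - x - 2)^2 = 120*x^3 - 48*x - 24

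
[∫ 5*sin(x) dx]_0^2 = 5 - 5*cos(2)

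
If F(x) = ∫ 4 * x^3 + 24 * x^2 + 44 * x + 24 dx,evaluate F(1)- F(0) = 55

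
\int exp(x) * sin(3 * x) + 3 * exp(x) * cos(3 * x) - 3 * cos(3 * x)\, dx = (exp(x) - 1)*sin(3*x) + C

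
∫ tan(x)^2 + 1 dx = tan(x) + C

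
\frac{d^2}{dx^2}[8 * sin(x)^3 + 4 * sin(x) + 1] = -72*sin(x)^3 + 44*sin(x)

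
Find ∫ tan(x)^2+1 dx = tan(x) + C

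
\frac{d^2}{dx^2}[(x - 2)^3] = 6*x - 12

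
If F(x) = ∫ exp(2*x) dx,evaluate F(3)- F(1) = -exp(2)/2 + exp(6)/2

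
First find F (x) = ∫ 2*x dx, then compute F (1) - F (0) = 1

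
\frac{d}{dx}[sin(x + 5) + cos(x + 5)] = -sin(x + 5) + cos(x + 5)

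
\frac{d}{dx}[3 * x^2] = 6*x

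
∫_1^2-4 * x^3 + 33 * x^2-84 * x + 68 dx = 4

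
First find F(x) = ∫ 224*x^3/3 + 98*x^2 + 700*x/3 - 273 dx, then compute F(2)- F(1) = 1757/3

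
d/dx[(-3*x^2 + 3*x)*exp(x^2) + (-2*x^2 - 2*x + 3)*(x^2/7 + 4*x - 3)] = -6*x^3*exp(x^2) - 8*x^3/7 + 6*x^2*exp(x^2) - 174*x^2/7 - 6*x*exp(x^2) - 22*x/7 + 3*exp(x^2) + 18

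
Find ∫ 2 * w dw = w^2 + C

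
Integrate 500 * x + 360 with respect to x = 250*x^2 + 360*x + C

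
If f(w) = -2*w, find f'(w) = -2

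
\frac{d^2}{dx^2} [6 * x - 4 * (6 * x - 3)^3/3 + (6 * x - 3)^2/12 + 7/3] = 870 - 1728*x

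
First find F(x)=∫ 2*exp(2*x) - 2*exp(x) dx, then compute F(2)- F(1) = -(-1 + E)^2 + (-1 + exp(2))^2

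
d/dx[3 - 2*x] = -2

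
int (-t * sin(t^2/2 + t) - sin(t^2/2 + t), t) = cos(t*(t + 2)/2) + C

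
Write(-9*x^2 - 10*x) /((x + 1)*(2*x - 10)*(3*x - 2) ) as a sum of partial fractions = 48/(65*(3*x - 2)) + 1/(60*(x + 1)) - 275/(156*(x - 5))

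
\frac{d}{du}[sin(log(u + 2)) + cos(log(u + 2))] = sqrt(2)*cos(log(u + 2) + pi/4)/(u + 2)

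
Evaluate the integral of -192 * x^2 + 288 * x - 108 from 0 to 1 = -28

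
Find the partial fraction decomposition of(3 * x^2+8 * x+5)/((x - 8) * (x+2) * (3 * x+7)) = 24/(31*(3*x + 7)) - 1/(10*(x + 2)) + 261/(310*(x - 8))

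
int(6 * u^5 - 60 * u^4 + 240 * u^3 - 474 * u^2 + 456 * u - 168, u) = u^6 - 12*u^5 + 60*u^4 - 158*u^3 + 228*u^2 - 168*u + C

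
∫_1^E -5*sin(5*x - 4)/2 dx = cos(4 - 5*E)/2 - cos(1)/2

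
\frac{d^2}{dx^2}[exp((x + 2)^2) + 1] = 4*x^2*exp(x^2 + 4*x + 4) + 16*x*exp(x^2 + 4*x + 4) + 18*exp(x^2 + 4*x + 4)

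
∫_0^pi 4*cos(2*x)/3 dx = 0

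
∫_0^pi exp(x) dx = -1 + exp(pi)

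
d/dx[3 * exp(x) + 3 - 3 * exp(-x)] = (3*exp(2*x) + 3)*exp(-x)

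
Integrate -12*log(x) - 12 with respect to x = -12*x*log(x) + C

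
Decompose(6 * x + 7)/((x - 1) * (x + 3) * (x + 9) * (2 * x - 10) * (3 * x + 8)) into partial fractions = -729/(9614*(3*x + 8)) - 47/(31920*(x + 9)) + 11/(384*(x + 3)) - 13/(3520*(x - 1)) + 37/(20608*(x - 5))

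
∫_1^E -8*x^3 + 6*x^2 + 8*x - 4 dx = (2 - 2*E)*(-2*E + exp(3))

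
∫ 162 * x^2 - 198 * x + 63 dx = 54*x^3 - 99*x^2 + 63*x + C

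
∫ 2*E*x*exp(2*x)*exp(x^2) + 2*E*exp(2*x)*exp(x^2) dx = exp(x^2 + 2*x + 1) + C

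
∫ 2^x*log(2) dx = 2^x + C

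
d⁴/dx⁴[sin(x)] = sin(x)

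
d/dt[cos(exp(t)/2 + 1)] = -exp(t)*sin(exp(t)/2 + 1)/2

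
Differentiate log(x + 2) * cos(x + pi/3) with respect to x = (-x*log(x + 2)*sin(x + pi/3) - 2*log(x + 2)*sin(x + pi/3) + cos(x + pi/3))/(x + 2)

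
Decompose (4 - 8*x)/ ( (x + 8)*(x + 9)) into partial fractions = -76/(x + 9) + 68/(x + 8)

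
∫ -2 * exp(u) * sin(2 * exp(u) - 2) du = cos(2*exp(u) - 2) + C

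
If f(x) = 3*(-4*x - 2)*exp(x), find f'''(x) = -12*x*exp(x) - 42*exp(x)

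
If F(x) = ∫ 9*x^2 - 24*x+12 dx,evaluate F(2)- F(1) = -3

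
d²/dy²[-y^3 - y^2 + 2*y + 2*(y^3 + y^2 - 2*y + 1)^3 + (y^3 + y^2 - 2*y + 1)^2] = 144*y^7 + 336*y^6 - 252*y^5 - 450*y^4 + 520*y^3 + 36*y^2 - 222*y + 70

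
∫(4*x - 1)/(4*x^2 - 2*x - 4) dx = log(2*x^2 - x - 2)/2 + C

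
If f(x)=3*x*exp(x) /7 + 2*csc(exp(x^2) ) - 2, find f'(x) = 3*x*exp(x)/7 - 4*x*exp(x^2)*cot(exp(x^2))*csc(exp(x^2)) + 3*exp(x)/7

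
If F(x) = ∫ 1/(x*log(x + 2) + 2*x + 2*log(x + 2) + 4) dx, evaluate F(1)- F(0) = -log(log(2) + 2) + log(log(3) + 2)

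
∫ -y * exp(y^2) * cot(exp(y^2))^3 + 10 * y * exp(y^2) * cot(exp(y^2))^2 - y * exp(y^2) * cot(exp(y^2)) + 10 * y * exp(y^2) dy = (cot(exp(y^2)) - 20)*cot(exp(y^2))/4 + C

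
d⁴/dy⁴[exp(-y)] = exp(-y)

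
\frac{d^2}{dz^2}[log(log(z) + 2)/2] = (-log(z) - 3)/(2*z^2*log(z)^2 + 8*z^2*log(z) + 8*z^2)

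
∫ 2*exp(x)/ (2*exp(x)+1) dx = log(2*exp(x) + 1) + C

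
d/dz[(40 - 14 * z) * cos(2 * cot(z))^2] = -28*z*sin(4/tan(z))/sin(z)^2 - 7*cos(4/tan(z)) - 7 + 80*sin(4/tan(z))/sin(z)^2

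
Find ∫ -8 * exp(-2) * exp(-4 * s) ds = 2*exp(-4*s - 2) + C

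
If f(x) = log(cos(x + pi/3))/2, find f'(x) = -tan(x + pi/3)/2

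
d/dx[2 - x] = -1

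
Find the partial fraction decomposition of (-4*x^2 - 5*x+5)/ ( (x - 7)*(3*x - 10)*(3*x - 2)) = -1/(456*(3*x - 2)) + 505/(264*(3*x - 10)) - 226/(209*(x - 7))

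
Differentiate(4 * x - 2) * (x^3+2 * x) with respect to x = 16*x^3 - 6*x^2 + 16*x - 4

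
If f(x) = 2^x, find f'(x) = 2^x*log(2)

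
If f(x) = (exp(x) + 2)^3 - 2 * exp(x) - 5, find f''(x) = 9*exp(3*x) + 24*exp(2*x) + 10*exp(x)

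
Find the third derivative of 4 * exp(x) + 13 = 4*exp(x)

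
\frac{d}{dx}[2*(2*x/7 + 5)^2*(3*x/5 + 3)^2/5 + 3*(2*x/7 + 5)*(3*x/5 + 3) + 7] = 288*x^3/6125 + 1944*x^2/1225 + 4176*x/245 + 405/7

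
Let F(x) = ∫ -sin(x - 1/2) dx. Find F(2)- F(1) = -cos(1/2) + cos(3/2)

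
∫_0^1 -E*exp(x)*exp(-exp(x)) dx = -1 + exp(1 - E)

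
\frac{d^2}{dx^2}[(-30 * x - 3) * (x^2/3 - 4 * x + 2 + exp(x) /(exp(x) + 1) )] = (-60*x*exp(3*x) - 150*x*exp(2*x) - 210*x*exp(x) - 60*x + 238*exp(3*x) + 657*exp(2*x) + 651*exp(x) + 238)/(exp(3*x) + 3*exp(2*x) + 3*exp(x) + 1)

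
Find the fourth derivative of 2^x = 2^x*log(2)^4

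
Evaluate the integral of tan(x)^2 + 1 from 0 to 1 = tan(1)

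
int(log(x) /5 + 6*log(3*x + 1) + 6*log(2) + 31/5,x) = x*log(x)/5 + 2*(3*x + 1)*log(6*x + 2) + C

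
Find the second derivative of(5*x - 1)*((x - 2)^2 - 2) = 30*x - 42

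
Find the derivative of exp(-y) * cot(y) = (-cot(y)^2 - cot(y) - 1)*exp(-y)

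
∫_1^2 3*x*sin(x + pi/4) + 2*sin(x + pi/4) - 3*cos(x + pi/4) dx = 5*cos(pi/4 + 1) - 8*cos(pi/4 + 2)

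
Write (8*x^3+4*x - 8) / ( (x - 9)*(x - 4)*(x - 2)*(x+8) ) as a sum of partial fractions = 517/(255*(x + 8)) + 16/(35*(x - 2)) - 13/(3*(x - 4)) + 1172/(119*(x - 9))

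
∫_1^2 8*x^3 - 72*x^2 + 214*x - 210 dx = -27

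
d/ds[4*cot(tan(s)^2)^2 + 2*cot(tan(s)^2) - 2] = 4*(4*(tan(1)*tan(cos(s)^(-2)) + 1)/(-tan(cos(s)^(-2)) + tan(1)) - 1)*sin(s)*csc(1 - 1/cos(s)^2)^2/cos(s)^3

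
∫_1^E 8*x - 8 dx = 4*(-1 + E)^2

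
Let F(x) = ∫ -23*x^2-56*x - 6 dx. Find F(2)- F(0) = -556/3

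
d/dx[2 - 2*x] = -2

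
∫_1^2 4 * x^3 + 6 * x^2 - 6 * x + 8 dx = 28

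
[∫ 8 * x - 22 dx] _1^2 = -10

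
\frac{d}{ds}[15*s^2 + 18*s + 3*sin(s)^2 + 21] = 30*s + 3*sin(2*s) + 18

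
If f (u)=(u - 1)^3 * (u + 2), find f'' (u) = 12*u^2 - 6*u - 6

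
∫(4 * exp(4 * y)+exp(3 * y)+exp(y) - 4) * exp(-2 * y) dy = 8*sinh(y)^2 + 2*sinh(y) + C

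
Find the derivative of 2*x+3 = 2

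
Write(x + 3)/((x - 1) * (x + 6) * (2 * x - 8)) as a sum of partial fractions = -3/(140*(x + 6)) - 2/(21*(x - 1)) + 7/(60*(x - 4))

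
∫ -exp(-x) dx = exp(-x) + C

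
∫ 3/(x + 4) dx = 3*log(x + 4) + C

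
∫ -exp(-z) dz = exp(-z) + C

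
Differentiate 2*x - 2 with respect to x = 2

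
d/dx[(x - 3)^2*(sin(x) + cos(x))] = -x^2*sin(x) + x^2*cos(x) + 8*x*sin(x) - 4*x*cos(x) - 15*sin(x) + 3*cos(x)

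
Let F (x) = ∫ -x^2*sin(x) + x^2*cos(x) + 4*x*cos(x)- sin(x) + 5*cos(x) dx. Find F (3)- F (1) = 6*sqrt(2)*(3*sin(pi/4 + 3) - sin(pi/4 + 1))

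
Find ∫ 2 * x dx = x^2 + C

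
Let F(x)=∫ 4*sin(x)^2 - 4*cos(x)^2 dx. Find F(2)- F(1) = -2*sin(4) + 2*sin(2)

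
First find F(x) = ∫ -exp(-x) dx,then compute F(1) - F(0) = -1 + exp(-1)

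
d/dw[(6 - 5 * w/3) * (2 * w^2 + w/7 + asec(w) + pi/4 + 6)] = (-840*w^4*sqrt(1 - 1/w^2) + 1976*w^3*sqrt(1 - 1/w^2) - 140*w^2*sqrt(1 - 1/w^2)*asec(w) - 768*w^2*sqrt(1 - 1/w^2) - 35*pi*w^2*sqrt(1 - 1/w^2) - 140*w + 504)/(84*w^2*sqrt(1 - 1/w^2))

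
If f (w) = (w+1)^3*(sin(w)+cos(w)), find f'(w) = (w + 1)^2*(sqrt(2)*w*cos(w + pi/4) + 2*sin(w) + 4*cos(w))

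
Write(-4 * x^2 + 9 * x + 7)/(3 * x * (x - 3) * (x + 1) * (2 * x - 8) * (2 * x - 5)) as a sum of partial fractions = 4/(35*(2*x - 5)) - 1/(140*(x + 1)) + 1/(36*(x - 3)) - 7/(120*(x - 4)) - 7/(360*x)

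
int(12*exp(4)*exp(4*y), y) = 3*exp(4*y + 4) + C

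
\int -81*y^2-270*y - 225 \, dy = -27*y^3 - 135*y^2 - 225*y + C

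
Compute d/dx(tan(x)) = cos(x)^(-2)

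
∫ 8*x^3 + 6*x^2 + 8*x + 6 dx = 2*x^4 + 2*x^3 + 4*x^2 + 6*x + C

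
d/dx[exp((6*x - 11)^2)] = 72*x*exp(36*x^2 - 132*x + 121) - 132*exp(36*x^2 - 132*x + 121)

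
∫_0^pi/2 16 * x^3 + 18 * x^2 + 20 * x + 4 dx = (-2*pi - 2)*(-pi^3/8 - pi - pi^2/4)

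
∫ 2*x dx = x^2 + C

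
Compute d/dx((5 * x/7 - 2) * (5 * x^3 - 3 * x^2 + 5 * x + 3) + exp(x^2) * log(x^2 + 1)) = (100*x^5 - 255*x^4 + 14*x^3*exp(x^2)*log(x^2 + 1) + 234*x^3 - 310*x^2 + 14*x*exp(x^2)*log(x^2 + 1) + 14*x*exp(x^2) + 134*x - 55)/(7*x^2 + 7)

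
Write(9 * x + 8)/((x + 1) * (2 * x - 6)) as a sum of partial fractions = 1/(8*(x + 1)) + 35/(8*(x - 3))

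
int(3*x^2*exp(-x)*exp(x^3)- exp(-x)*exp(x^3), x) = exp(x*(x^2 - 1)) + C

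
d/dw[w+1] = 1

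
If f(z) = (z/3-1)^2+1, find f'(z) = 2*z/9 - 2/3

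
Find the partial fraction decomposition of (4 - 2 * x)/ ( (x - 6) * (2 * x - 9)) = 10/(3*(2*x - 9)) - 8/(3*(x - 6))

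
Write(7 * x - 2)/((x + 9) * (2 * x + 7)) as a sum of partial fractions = -53/(11*(2*x + 7)) + 65/(11*(x + 9))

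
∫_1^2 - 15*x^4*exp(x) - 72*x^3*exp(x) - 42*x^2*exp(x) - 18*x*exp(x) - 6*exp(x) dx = -372*exp(2) + 39*E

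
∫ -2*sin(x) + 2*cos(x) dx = 2*sqrt(2)*sin(x + pi/4) + C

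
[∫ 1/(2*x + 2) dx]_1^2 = -log(10)/2 + log(15)/2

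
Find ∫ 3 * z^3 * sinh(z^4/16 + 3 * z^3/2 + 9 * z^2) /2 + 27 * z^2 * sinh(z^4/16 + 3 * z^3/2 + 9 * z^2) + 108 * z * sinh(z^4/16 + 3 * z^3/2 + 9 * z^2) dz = 6*cosh(z^2*(z + 12)^2/16) + C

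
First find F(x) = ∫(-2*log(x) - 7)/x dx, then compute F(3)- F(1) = -(log(3) + 2)^2 - 3*log(3) + 4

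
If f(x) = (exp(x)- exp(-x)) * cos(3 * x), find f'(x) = (-3*exp(2*x)*sin(3*x) + exp(2*x)*cos(3*x) + 3*sin(3*x) + cos(3*x))*exp(-x)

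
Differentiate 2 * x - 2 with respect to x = 2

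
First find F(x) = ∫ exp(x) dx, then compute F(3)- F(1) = -E + exp(3)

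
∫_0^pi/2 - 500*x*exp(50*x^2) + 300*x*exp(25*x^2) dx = -5*exp(25*pi^2/2) - 1 + 6*exp(25*pi^2/4)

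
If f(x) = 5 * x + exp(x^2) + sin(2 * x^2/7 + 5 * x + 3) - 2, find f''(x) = 4*x^2*exp(x^2) - 16*x^2*sin(2*x^2/7 + 5*x + 3)/49 - 40*x*sin(2*x^2/7 + 5*x + 3)/7 + 2*exp(x^2) - 25*sin(2*x^2/7 + 5*x + 3) + 4*cos(2*x^2/7 + 5*x + 3)/7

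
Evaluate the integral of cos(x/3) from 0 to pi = 3*sqrt(3)/2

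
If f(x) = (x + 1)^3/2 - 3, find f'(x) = 3*x^2/2 + 3*x + 3/2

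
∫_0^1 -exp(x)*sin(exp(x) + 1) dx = cos(1 + E) - cos(2)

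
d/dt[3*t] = 3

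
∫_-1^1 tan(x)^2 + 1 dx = 2*tan(1)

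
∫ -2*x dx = -x^2 + C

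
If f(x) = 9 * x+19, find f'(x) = 9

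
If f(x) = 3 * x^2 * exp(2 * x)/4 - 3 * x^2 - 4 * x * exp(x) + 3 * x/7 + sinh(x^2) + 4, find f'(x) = 3*x^2*exp(2*x)/2 + 3*x*exp(2*x)/2 - 4*x*exp(x) + 2*x*cosh(x^2) - 6*x - 4*exp(x) + 3/7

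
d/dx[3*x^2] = 6*x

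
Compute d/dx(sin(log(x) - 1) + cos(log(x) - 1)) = sqrt(2)*cos(log(x) - 1 + pi/4)/x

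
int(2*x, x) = x^2 + C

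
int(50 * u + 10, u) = 25*u^2 + 10*u + C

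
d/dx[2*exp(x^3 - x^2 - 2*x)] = 6*x^2*exp(x^3 - x^2 - 2*x) - 4*x*exp(x^3 - x^2 - 2*x) - 4*exp(x^3 - x^2 - 2*x)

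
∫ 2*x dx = x^2 + C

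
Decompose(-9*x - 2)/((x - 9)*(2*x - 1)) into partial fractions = 13/(17*(2*x - 1)) - 83/(17*(x - 9))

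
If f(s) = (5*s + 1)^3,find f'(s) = 375*s^2 + 150*s + 15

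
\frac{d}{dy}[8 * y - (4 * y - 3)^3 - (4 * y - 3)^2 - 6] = -192*y^2 + 256*y - 76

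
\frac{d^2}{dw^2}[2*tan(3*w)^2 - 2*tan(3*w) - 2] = 108*tan(3*w)^4 - 36*tan(3*w)^3 + 144*tan(3*w)^2 - 36*tan(3*w) + 36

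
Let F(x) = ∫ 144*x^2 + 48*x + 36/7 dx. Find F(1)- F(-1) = 744/7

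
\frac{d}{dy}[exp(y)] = exp(y)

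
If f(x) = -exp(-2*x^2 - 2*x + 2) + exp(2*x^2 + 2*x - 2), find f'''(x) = (64*x^3*exp(4*x^2 + 4*x - 4) + 64*x^3 + 96*x^2*exp(4*x^2 + 4*x - 4) + 96*x^2 + 96*x*exp(4*x^2 + 4*x - 4) + 32*exp(4*x^2 + 4*x - 4) - 16)*exp(-2*x^2 - 2*x + 2)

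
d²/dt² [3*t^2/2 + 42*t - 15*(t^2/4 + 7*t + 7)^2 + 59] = -45*t^2/4 - 315*t - 1572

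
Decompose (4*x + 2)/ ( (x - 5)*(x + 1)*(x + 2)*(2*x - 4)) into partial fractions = 3/(28*(x + 2)) - 1/(18*(x + 1)) - 5/(36*(x - 2)) + 11/(126*(x - 5))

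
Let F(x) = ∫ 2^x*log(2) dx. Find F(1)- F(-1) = 3/2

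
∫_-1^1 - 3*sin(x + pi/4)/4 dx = -3*sqrt(2)*sin(1)/4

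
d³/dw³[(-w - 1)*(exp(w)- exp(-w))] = (-w*exp(2*w) - w - 4*exp(2*w) + 2)*exp(-w)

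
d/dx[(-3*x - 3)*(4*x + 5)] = -24*x - 27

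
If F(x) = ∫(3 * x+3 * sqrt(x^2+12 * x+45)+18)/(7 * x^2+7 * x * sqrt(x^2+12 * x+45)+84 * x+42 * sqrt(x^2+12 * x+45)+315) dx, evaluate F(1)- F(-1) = -3*log(5/3 + sqrt(34)/3)/7 + 3*log(7/3 + sqrt(58)/3)/7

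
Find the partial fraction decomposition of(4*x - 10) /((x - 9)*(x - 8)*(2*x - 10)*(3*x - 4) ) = 63/(5060*(3*x - 4)) + 5/(132*(x - 5)) - 11/(60*(x - 8)) + 13/(92*(x - 9))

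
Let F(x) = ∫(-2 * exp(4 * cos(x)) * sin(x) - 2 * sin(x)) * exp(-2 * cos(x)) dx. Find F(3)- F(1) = -exp(-2*cos(3)) - exp(2*cos(1)) + exp(2*cos(3)) + exp(-2*cos(1))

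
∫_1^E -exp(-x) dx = -exp(-1) + exp(-E)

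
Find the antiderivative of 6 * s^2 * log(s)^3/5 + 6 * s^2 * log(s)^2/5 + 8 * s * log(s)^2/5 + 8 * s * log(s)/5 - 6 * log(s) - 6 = 2*s*(s^2*log(s)^2 + 2*s*log(s) - 15)*log(s)/5 + C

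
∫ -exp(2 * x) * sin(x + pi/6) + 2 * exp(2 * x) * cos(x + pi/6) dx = exp(2*x)*cos(x + pi/6) + C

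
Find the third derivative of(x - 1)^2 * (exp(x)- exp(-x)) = (x^2*exp(2*x) + x^2 + 4*x*exp(2*x) - 8*x + exp(2*x) + 13)*exp(-x)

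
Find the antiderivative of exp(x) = exp(x) + C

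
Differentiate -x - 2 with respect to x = -1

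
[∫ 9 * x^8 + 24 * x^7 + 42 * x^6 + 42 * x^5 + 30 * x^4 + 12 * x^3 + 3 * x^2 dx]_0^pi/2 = (pi/2 + pi^2/4 + pi^3/8)^3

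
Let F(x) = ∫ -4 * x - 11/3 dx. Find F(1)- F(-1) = -22/3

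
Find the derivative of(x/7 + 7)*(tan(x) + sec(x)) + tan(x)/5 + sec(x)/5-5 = x*tan(x)^2/7 + x*tan(x)*sec(x)/7 + x/7 + 36*tan(x)^2/5 + 36*tan(x)*sec(x)/5 + tan(x)/7 + sec(x)/7 + 36/5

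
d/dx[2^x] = 2^x*log(2)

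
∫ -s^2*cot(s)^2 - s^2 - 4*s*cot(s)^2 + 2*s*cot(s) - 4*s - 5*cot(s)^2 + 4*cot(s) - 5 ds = ((s + 2)^2 + 1)*cot(s) + C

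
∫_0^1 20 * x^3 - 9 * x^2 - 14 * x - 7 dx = -12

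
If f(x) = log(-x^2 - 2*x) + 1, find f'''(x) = (4*x^3 + 12*x^2 + 24*x + 16)/(x^6 + 6*x^5 + 12*x^4 + 8*x^3)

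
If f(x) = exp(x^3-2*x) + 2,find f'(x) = 3*x^2*exp(x^3 - 2*x) - 2*exp(x^3 - 2*x)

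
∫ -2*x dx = -x^2 + C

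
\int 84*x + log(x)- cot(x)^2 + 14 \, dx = 42*x^2 + x*log(x) + 14*x + cot(x) + C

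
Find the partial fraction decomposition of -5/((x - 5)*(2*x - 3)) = 10/(7*(2*x - 3)) - 5/(7*(x - 5))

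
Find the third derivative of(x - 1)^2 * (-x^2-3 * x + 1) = -24*x - 6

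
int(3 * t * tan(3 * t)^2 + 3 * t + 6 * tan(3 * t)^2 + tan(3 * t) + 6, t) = (t + 2)*tan(3*t) + C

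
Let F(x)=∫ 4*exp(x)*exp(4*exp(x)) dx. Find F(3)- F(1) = -exp(4*E) + exp(4*exp(3))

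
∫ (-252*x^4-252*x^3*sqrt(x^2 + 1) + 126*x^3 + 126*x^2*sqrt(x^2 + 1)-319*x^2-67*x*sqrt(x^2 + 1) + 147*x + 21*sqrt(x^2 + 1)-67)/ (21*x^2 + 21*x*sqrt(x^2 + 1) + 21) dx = -4*x^3 + 3*x^2 - 67*x/21 + log(x + sqrt(x^2 + 1)) + C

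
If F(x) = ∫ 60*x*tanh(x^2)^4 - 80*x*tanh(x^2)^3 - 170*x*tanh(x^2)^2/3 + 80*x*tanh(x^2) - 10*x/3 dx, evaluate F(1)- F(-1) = 0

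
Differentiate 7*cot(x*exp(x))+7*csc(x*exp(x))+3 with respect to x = -7*(x*cos(x*exp(x)) + x + cos(x*exp(x)) + 1)*exp(x)/sin(x*exp(x))^2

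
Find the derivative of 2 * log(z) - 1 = 2/z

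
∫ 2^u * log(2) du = 2^u + C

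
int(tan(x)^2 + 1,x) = tan(x) + C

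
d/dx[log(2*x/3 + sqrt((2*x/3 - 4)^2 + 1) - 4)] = (4*x + 2*sqrt(4*x^2 - 48*x + 153) - 24)/(4*x^2 + 2*x*sqrt(4*x^2 - 48*x + 153) - 48*x - 12*sqrt(4*x^2 - 48*x + 153) + 153)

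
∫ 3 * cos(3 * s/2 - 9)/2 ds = sin(3*s/2 - 9) + C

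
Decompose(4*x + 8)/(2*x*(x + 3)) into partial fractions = 2/(3*(x + 3)) + 4/(3*x)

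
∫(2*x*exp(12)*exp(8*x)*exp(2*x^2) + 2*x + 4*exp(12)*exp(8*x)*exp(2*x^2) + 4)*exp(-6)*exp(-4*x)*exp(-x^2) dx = 2*sinh(x^2 + 4*x + 6) + C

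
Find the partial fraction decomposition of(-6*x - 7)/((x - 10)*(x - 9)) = 61/(x - 9) - 67/(x - 10)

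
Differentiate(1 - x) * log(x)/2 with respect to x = (-x*log(x) - x + 1)/(2*x)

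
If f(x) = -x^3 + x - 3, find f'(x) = 1 - 3*x^2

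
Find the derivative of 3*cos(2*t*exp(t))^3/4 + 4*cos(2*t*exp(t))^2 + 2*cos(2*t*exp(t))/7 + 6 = (-36*t*sin(t*exp(t))^4 + 100*t*sin(t*exp(t))^2 - 295*t/7 - 36*sin(t*exp(t))^4 + 100*sin(t*exp(t))^2 - 295/7)*exp(t)*sin(t*exp(t))*cos(t*exp(t))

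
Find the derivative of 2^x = 2^x*log(2)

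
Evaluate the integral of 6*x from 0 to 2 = 12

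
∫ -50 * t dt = -25*t^2 + C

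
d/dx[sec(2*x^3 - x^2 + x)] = 6*x^2*tan(2*x^3 - x^2 + x)*sec(2*x^3 - x^2 + x) - 2*x*tan(2*x^3 - x^2 + x)*sec(2*x^3 - x^2 + x) + tan(2*x^3 - x^2 + x)*sec(2*x^3 - x^2 + x)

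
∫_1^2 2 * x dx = 3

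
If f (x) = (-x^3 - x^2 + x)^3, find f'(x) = -9*x^8 - 24*x^7 + 30*x^5 - 12*x^3 + 3*x^2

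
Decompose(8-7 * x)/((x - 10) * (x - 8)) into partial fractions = 24/(x - 8) - 31/(x - 10)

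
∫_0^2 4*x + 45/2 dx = 53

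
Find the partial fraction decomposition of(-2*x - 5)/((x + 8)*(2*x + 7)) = 4/(9*(2*x + 7)) - 11/(9*(x + 8))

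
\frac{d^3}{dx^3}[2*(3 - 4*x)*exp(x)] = -8*x*exp(x) - 18*exp(x)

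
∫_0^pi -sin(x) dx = -2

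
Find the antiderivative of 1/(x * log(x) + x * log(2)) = log(2*log(2*x)) + C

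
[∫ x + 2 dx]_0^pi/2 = -2 + (pi/2 + 2)^2/2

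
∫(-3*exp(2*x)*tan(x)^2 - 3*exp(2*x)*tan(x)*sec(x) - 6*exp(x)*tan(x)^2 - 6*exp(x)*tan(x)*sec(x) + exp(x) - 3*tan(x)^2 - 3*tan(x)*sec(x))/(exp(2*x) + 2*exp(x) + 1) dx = ((exp(x) + 1)*(3*x - 3*tan(x) - 3*sec(x) + 1) + exp(x))/(exp(x) + 1) + C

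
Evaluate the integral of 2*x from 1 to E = -1 + exp(2)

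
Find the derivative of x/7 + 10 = 1/7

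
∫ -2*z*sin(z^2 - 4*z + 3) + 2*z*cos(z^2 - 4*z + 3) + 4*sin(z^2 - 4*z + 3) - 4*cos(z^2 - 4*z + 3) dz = sin((z - 2)^2 - 1) + cos((z - 2)^2 - 1) + C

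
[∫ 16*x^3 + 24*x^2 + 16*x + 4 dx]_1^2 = 144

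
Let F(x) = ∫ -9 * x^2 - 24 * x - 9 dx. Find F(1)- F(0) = -24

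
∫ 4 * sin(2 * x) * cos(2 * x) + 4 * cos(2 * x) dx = (sin(2*x) + 1)^2 + C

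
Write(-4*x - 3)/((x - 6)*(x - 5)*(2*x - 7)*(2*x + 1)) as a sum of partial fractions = 1/(286*(2*x + 1)) - 17/(30*(2*x - 7)) + 23/(33*(x - 5)) - 27/(65*(x - 6))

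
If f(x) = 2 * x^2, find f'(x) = 4*x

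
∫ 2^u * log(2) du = 2^u + C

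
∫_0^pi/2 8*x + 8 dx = -4 + 4*(1 + pi/2)^2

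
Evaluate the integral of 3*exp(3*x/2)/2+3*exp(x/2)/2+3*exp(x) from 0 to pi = -8 + (1 + exp(pi/2))^3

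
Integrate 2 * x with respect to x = x^2 + C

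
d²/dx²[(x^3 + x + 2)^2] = 30*x^4 + 24*x^2 + 24*x + 2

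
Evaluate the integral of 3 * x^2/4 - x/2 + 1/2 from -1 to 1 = 3/2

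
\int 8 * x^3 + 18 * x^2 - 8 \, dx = 2*x^4 + 6*x^3 - 8*x + C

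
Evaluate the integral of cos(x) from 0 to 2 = sin(2)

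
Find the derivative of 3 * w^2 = 6*w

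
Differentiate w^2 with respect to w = 2*w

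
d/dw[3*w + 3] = 3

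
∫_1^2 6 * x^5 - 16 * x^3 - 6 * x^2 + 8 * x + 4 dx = 5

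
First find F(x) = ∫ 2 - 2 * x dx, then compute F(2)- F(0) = 0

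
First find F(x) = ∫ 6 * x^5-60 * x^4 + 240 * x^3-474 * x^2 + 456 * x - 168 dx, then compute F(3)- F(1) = 4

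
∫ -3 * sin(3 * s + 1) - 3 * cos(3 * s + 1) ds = sqrt(2)*cos(3*s + pi/4 + 1) + C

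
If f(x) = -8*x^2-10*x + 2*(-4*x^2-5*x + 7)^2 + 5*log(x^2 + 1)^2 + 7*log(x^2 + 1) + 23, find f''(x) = (384*x^6 + 480*x^5 + 628*x^4 + 960*x^3 - 20*x^2*log(x^2 + 1) + 130*x^2 + 480*x + 20*log(x^2 + 1) - 126)/(x^4 + 2*x^2 + 1)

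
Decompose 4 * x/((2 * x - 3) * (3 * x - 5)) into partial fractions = 20/(3*x - 5) - 12/(2*x - 3)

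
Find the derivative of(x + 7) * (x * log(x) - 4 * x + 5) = 2*x*log(x) - 7*x + 7*log(x) - 16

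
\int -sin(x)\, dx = cos(x) + C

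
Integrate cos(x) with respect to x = sin(x) + C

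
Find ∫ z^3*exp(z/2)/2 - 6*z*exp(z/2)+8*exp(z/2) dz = (z - 2)^3*exp(z/2) + C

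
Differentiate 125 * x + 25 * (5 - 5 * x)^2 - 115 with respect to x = 1250*x - 1125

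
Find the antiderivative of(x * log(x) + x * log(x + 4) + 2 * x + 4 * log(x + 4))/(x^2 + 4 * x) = (log(x) + 2)*log(x + 4) + C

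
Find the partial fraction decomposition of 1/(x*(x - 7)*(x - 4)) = -1/(12*(x - 4)) + 1/(21*(x - 7)) + 1/(28*x)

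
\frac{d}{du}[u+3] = 1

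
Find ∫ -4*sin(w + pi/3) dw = 4*cos(w + pi/3) + C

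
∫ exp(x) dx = exp(x) + C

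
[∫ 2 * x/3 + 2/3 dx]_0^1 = 1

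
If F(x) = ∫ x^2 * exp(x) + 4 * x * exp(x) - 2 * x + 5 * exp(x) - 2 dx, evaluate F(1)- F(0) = -6 + 6*E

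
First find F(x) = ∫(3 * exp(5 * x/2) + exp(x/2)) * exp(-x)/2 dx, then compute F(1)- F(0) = (E - exp(-1))*exp(1/2)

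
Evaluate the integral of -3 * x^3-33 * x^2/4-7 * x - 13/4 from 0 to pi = (2 + 3*pi/4)*(-pi^3 - pi^2 - 2*pi + 1) - 2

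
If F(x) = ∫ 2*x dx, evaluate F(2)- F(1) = 3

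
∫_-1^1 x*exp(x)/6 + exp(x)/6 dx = exp(-1)/6 + E/6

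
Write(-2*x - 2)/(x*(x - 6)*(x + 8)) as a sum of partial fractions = 1/(8*(x + 8)) - 1/(6*(x - 6)) + 1/(24*x)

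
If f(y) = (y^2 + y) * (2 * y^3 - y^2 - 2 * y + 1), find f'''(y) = 120*y^2 + 24*y - 18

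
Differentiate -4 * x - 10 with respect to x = -4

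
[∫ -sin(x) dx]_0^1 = -1 + cos(1)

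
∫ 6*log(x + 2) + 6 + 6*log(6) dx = 6*(x + 2)*log(6*x + 12) + C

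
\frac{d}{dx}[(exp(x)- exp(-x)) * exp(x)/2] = exp(2*x)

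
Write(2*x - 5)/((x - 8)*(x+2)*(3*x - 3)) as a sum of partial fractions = -1/(10*(x + 2)) + 1/(21*(x - 1)) + 11/(210*(x - 8))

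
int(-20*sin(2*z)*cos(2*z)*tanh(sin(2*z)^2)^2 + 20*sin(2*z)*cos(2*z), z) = 5*tanh(sin(2*z)^2) + C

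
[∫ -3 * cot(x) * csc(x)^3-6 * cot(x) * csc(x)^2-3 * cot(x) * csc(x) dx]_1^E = -(1 + csc(1))^3 + (1 + csc(E))^3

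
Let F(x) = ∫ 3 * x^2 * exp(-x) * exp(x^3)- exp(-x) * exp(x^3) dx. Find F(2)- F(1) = -1 + exp(6)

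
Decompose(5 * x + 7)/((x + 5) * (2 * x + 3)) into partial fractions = -1/(7*(2*x + 3)) + 18/(7*(x + 5))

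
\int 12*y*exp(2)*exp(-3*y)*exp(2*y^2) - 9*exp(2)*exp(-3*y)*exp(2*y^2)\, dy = 3*exp(2*y^2 - 3*y + 2) + C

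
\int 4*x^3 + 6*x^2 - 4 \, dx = x^4 + 2*x^3 - 4*x + C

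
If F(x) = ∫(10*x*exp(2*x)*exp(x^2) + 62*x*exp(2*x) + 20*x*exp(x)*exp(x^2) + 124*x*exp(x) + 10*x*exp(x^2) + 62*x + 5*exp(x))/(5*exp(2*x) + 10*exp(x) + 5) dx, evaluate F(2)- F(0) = exp(2)/(1 + exp(2)) + 233/10 + exp(4)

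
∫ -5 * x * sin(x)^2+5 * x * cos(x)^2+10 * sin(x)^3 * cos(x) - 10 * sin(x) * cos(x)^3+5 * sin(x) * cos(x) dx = 5*x*sin(2*x)/2 + 5*cos(4*x)/8 + C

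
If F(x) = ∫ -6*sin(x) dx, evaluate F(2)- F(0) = -6 + 6*cos(2)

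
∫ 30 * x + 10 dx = 15*x^2 + 10*x + C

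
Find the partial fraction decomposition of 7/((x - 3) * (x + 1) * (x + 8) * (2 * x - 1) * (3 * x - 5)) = -81/(928*(3*x - 5)) + 16/(255*(2*x - 1)) + 1/(5423*(x + 8)) - 1/(96*(x + 1)) + 7/(880*(x - 3))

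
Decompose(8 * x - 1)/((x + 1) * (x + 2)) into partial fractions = 17/(x + 2) - 9/(x + 1)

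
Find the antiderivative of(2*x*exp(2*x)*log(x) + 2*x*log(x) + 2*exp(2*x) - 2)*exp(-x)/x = 4*log(x)*sinh(x) + C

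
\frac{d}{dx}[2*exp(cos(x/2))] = -exp(cos(x/2))*sin(x/2)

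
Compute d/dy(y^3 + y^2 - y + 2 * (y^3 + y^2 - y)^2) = 12*y^5 + 20*y^4 - 8*y^3 - 9*y^2 + 6*y - 1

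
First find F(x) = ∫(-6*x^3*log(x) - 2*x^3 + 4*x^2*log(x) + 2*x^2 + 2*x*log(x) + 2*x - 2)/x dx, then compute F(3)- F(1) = -32*log(3)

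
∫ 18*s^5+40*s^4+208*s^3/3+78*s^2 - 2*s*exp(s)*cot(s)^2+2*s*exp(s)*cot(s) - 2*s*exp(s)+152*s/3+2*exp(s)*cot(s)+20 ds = s*(9*s^5 + 24*s^4 + 52*s^3 + 78*s^2 + 76*s + 6*exp(s)*cot(s) + 60)/3 + C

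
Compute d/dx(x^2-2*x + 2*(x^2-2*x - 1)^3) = 12*x^5 - 60*x^4 + 72*x^3 + 24*x^2 - 34*x - 14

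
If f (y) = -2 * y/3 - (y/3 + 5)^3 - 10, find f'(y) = -y^2/9 - 10*y/3 - 77/3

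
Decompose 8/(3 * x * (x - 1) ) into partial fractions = 8/(3*(x - 1)) - 8/(3*x)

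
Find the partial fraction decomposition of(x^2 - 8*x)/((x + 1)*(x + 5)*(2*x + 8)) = 65/(8*(x + 5)) - 8/(x + 4) + 3/(8*(x + 1))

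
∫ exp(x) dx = exp(x) + C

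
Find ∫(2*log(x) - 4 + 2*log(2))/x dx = (log(2*x) - 2)^2 + C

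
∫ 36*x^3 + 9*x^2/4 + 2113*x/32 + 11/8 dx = 9*x^4 + 3*x^3/4 + 2113*x^2/64 + 11*x/8 + C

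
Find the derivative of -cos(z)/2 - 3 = sin(z)/2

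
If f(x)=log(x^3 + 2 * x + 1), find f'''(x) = (6*x^6 - 12*x^4 - 42*x^3 + 24*x^2 - 12*x + 22)/(x^9 + 6*x^7 + 3*x^6 + 12*x^5 + 12*x^4 + 11*x^3 + 12*x^2 + 6*x + 1)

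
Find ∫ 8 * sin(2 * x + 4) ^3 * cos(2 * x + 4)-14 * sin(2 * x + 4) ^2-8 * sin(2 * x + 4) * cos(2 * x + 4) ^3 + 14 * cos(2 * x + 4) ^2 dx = (7 - sin(4*x + 8))*sin(4*x + 8)/2 + C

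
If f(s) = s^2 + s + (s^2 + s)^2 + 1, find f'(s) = 4*s^3 + 6*s^2 + 4*s + 1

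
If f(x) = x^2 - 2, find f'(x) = 2*x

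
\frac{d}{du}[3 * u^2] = 6*u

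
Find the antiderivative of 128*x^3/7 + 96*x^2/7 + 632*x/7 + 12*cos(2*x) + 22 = 32*x^4/7 + 32*x^3/7 + 316*x^2/7 + 22*x + 6*sin(2*x) + C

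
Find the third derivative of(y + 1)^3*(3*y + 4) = 72*y + 78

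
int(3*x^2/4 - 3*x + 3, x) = x^3/4 - 3*x^2/2 + 3*x + C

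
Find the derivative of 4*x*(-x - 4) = -8*x - 16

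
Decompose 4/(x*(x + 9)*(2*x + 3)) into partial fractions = -16/(45*(2*x + 3)) + 4/(135*(x + 9)) + 4/(27*x)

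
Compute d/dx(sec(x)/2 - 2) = tan(x)*sec(x)/2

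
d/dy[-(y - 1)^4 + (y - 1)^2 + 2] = -4*y^3 + 12*y^2 - 10*y + 2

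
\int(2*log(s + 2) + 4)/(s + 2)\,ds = (log(s + 2) + 2)^2 + C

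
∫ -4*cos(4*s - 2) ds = -sin(4*s - 2) + C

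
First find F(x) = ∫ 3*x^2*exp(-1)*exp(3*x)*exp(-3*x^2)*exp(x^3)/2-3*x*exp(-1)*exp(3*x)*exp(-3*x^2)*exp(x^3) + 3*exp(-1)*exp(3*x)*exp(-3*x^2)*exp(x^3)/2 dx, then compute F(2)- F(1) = -1/2 + E/2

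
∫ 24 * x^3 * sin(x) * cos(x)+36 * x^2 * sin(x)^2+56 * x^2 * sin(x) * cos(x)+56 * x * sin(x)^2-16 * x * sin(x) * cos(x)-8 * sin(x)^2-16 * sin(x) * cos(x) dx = (12*x^3 + 28*x^2 - 8*x - 8)*sin(x)^2 + C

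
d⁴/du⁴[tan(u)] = 24*tan(u)^5 + 40*tan(u)^3 + 16*tan(u)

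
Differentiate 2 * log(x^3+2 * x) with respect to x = (6*x^2 + 4)/(x^3 + 2*x)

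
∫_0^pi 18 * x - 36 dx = -36 + (-6 + 3*pi)^2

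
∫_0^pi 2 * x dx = pi^2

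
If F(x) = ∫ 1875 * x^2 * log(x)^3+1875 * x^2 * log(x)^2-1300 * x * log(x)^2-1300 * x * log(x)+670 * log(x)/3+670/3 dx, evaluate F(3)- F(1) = 10*log(3) + 24 + 4*(-2 + 15*log(3))^2 + 5*(-2 + 15*log(3))^3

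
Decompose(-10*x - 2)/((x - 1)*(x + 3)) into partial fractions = -7/(x + 3) - 3/(x - 1)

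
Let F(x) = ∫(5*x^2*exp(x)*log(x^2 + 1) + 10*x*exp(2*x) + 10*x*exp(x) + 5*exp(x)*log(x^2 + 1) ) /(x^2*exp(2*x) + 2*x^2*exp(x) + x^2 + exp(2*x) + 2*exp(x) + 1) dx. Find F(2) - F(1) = -5*E*log(2)/(1 + E) + 5*exp(2)*log(5)/(1 + exp(2))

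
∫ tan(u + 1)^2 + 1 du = tan(u + 1) + C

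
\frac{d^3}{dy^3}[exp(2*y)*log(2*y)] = (8*y^3*exp(2*y)*log(y) + 8*y^3*exp(2*y)*log(2) + 12*y^2*exp(2*y) - 6*y*exp(2*y) + 2*exp(2*y))/y^3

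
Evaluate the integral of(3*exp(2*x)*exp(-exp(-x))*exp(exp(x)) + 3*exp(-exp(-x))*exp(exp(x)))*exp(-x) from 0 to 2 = -3 + 3*exp(-exp(-2) + exp(2))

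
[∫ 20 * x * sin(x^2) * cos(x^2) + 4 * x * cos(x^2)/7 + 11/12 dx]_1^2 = 5*cos(2)/2 - 2*sin(1)/7 + 2*sin(4)/7 - 5*cos(8)/2 + 11/12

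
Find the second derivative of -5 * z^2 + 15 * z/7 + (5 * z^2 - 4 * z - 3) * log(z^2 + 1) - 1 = (10*z^4*log(z^2 + 1) + 20*z^4 - 8*z^3 + 20*z^2*log(z^2 + 1) + 36*z^2 - 24*z + 10*log(z^2 + 1) - 16)/(z^4 + 2*z^2 + 1)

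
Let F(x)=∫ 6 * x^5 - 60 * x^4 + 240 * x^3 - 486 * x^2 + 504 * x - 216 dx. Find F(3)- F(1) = -4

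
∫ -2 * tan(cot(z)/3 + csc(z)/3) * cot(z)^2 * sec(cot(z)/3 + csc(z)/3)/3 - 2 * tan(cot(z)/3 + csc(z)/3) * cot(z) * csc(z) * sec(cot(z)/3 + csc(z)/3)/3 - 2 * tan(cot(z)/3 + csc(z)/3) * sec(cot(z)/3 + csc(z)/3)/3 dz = 2*sec(cot(z)/3 + csc(z)/3) + C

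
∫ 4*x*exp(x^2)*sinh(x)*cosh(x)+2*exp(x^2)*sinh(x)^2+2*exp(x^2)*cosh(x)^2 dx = exp(x^2)*sinh(2*x) + C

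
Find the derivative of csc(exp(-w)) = exp(-w)*cot(exp(-w))*csc(exp(-w))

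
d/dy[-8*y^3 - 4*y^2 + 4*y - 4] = -24*y^2 - 8*y + 4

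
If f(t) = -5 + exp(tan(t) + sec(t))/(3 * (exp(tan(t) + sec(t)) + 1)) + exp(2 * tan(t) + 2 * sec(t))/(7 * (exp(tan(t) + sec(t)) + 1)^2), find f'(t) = (13*exp(1/cos(t))*exp(tan(t))*sin(t) + 13*exp(1/cos(t))*exp(tan(t)) + 7*sin(t) + 7)*exp(1/cos(t))*exp(tan(t))/(21*(exp(1/cos(t))*exp(tan(t)) + 1)^3*cos(t)^2)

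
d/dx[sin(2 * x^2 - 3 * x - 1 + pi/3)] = (4*x - 3)*sin(-2*x^2 + 3*x + pi/6 + 1)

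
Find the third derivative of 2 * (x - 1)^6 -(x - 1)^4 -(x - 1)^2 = 240*x^3 - 720*x^2 + 696*x - 216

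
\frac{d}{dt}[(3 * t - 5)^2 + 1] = 18*t - 30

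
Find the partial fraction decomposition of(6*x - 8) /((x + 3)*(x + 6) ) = 44/(3*(x + 6)) - 26/(3*(x + 3))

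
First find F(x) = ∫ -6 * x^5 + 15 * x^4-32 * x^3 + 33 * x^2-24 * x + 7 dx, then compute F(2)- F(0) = -42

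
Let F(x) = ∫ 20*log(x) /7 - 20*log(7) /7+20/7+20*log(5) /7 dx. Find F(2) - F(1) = -20*log(5/7)/7 + 40*log(10/7)/7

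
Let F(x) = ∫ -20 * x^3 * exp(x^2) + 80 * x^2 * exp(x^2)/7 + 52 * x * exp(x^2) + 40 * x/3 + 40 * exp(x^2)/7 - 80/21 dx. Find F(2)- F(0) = -356/21 + 52*exp(4)/7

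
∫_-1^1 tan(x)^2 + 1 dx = 2*tan(1)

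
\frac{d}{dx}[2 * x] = 2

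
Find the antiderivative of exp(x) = exp(x) + C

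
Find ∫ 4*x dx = 2*x^2 + C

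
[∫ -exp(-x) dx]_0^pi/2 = -1 + exp(-pi/2)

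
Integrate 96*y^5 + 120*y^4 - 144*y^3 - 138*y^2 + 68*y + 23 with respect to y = 16*y^6 + 24*y^5 - 36*y^4 - 46*y^3 + 34*y^2 + 23*y + C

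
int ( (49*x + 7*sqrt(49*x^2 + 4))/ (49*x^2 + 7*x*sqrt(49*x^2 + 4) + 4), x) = log(7*x/2 + sqrt(49*x^2 + 4)/2) + C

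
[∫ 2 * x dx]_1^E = -1 + exp(2)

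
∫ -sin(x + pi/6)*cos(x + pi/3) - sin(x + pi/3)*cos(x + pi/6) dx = -sin(2*x)/2 + C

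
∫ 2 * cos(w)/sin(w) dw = 2*log(sin(w)/2) + C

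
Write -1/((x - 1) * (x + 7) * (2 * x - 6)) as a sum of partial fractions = -1/(160*(x + 7)) + 1/(32*(x - 1)) - 1/(40*(x - 3))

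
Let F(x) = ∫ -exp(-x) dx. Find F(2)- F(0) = -1 + exp(-2)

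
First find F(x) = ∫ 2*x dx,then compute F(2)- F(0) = 4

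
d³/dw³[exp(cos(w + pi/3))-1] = -exp(cos(w + pi/3))*sin(w + pi/3)^3 + 3*exp(cos(w + pi/3))*sin(w + pi/3)*cos(w + pi/3) + exp(cos(w + pi/3))*sin(w + pi/3)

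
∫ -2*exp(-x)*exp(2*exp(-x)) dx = exp(2*exp(-x)) + C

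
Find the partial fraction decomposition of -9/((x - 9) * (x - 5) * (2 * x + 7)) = -36/(425*(2*x + 7)) + 9/(68*(x - 5)) - 9/(100*(x - 9))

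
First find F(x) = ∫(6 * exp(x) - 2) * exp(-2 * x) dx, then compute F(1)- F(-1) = -(-3 + E)^2 + (-3 + exp(-1))^2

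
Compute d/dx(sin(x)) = cos(x)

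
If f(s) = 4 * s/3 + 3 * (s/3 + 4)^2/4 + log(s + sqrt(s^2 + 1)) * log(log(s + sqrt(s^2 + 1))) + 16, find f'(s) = (s^3 + s^2*sqrt(s^2 + 1) + 20*s^2 + 20*s*sqrt(s^2 + 1) + 6*s*log(log(s + sqrt(s^2 + 1))) + 7*s + 6*sqrt(s^2 + 1)*log(log(s + sqrt(s^2 + 1))) + 6*sqrt(s^2 + 1) + 20)/(6*s^2 + 6*s*sqrt(s^2 + 1) + 6)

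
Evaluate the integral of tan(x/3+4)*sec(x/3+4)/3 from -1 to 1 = sec(13/3) - sec(11/3)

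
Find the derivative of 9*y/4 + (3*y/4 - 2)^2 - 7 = 9*y/8 - 3/4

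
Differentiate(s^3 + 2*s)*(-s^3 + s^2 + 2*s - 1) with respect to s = -6*s^5 + 5*s^4 + 3*s^2 + 8*s - 2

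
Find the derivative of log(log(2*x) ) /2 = 1/(2*x*log(x) + 2*x*log(2))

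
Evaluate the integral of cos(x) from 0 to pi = 0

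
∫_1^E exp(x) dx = -E + exp(E)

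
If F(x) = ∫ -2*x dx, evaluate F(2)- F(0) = -4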